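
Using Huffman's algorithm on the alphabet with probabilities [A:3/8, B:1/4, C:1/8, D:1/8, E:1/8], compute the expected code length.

Huffman tree construction:
Combine smallest probabilities repeatedly
Resulting codes:
  A: 11 (length 2)
  B: 01 (length 2)
  C: 100 (length 3)
  D: 101 (length 3)
  E: 00 (length 2)
Average length = Σ p(s) × length(s) = 2.2500 bits


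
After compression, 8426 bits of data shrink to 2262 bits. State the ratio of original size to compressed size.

Compression ratio = Original / Compressed
= 8426 / 2262 = 3.73:1


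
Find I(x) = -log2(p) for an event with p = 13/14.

Information content I(x) = -log₂(p(x))
I = -log₂(13/14) = -log₂(0.9286)
I = 0.1069 bits


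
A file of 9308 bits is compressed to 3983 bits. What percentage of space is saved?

Space savings = (1 - Compressed/Original) × 100%
= (1 - 3983/9308) × 100%
= 57.21%


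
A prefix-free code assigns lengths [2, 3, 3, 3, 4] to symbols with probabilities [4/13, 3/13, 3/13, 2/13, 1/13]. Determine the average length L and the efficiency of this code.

Average length L = Σ p_i × l_i = 2.7692 bits
Entropy H = 2.1997 bits
Efficiency η = H/L × 100% = 79.43%


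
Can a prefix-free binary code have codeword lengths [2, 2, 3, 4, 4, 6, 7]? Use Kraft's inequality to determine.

Kraft inequality: Σ 2^(-l_i) ≤ 1 for prefix-free code
Calculating: 2^(-2) + 2^(-2) + 2^(-3) + 2^(-4) + 2^(-4) + 2^(-6) + 2^(-7)
= 0.25 + 0.25 + 0.125 + 0.0625 + 0.0625 + 0.015625 + 0.0078125
= 0.7734
Since 0.7734 ≤ 1, prefix-free code exists


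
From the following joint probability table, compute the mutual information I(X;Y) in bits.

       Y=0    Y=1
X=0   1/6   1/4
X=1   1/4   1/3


H(X) = 0.9799, H(Y) = 0.9799, H(X,Y) = 1.9591
I(X;Y) = H(X) + H(Y) - H(X,Y) = 0.0006 bits


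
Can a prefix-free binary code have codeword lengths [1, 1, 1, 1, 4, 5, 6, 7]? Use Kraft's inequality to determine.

Kraft inequality: Σ 2^(-l_i) ≤ 1 for prefix-free code
Calculating: 2^(-1) + 2^(-1) + 2^(-1) + 2^(-1) + 2^(-4) + 2^(-5) + 2^(-6) + 2^(-7)
= 0.5 + 0.5 + 0.5 + 0.5 + 0.0625 + 0.03125 + 0.015625 + 0.0078125
= 2.1172
Since 2.1172 > 1, prefix-free code does not exist


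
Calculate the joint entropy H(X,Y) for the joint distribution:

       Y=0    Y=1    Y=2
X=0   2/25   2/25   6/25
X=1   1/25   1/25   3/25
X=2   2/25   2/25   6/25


H(X,Y) = -Σ p(x,y) log₂ p(x,y)
  p(0,0)=2/25: -0.0800 × log₂(0.0800) = 0.2915
  p(0,1)=2/25: -0.0800 × log₂(0.0800) = 0.2915
  p(0,2)=6/25: -0.2400 × log₂(0.2400) = 0.4941
  p(1,0)=1/25: -0.0400 × log₂(0.0400) = 0.1858
  p(1,1)=1/25: -0.0400 × log₂(0.0400) = 0.1858
  p(1,2)=3/25: -0.1200 × log₂(0.1200) = 0.3671
  p(2,0)=2/25: -0.0800 × log₂(0.0800) = 0.2915
  p(2,1)=2/25: -0.0800 × log₂(0.0800) = 0.2915
  p(2,2)=6/25: -0.2400 × log₂(0.2400) = 0.4941
H(X,Y) = 2.8929 bits


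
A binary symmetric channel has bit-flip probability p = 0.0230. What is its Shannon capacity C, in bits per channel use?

For BSC with error probability p:
C = 1 - H(p) where H(p) is binary entropy
H(0.0230) = -0.0230 × log₂(0.0230) - 0.9770 × log₂(0.9770)
H(p) = 0.1580
C = 1 - 0.1580 = 0.8420 bits/use


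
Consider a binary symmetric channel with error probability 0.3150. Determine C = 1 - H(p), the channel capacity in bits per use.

For BSC with error probability p:
C = 1 - H(p) where H(p) is binary entropy
H(0.3150) = -0.3150 × log₂(0.3150) - 0.6850 × log₂(0.6850)
H(p) = 0.8989
C = 1 - 0.8989 = 0.1011 bits/use


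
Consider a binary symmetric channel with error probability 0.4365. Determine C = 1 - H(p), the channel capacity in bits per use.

For BSC with error probability p:
C = 1 - H(p) where H(p) is binary entropy
H(0.4365) = -0.4365 × log₂(0.4365) - 0.5635 × log₂(0.5635)
H(p) = 0.9883
C = 1 - 0.9883 = 0.0117 bits/use


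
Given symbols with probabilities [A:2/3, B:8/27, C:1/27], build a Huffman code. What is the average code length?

Huffman tree construction:
Combine smallest probabilities repeatedly
Resulting codes:
  A: 1 (length 1)
  B: 01 (length 2)
  C: 00 (length 2)
Average length = Σ p(s) × length(s) = 1.3333 bits


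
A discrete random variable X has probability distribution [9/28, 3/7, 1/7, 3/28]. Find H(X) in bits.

H(X) = -Σ p(x) log₂ p(x)
  -9/28 × log₂(9/28) = 0.5263
  -3/7 × log₂(3/7) = 0.5239
  -1/7 × log₂(1/7) = 0.4011
  -3/28 × log₂(3/28) = 0.3453
H(X) = 1.7965 bits


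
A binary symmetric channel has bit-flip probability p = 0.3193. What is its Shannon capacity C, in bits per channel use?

For BSC with error probability p:
C = 1 - H(p) where H(p) is binary entropy
H(0.3193) = -0.3193 × log₂(0.3193) - 0.6807 × log₂(0.6807)
H(p) = 0.9036
C = 1 - 0.9036 = 0.0964 bits/use


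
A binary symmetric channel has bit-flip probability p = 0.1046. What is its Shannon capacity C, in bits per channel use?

For BSC with error probability p:
C = 1 - H(p) where H(p) is binary entropy
H(0.1046) = -0.1046 × log₂(0.1046) - 0.8954 × log₂(0.8954)
H(p) = 0.4834
C = 1 - 0.4834 = 0.5166 bits/use


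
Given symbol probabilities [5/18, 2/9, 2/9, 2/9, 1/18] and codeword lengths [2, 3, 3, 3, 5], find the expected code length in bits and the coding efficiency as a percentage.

Average length L = Σ p_i × l_i = 2.8333 bits
Entropy H = 2.1916 bits
Efficiency η = H/L × 100% = 77.35%


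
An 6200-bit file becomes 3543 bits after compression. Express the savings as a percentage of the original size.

Space savings = (1 - Compressed/Original) × 100%
= (1 - 3543/6200) × 100%
= 42.85%


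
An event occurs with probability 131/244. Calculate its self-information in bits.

Information content I(x) = -log₂(p(x))
I = -log₂(131/244) = -log₂(0.5369)
I = 0.8973 bits


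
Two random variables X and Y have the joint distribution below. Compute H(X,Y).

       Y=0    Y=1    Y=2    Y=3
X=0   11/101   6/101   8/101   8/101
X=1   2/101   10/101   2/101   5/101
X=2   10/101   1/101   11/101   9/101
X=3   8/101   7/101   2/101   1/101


H(X,Y) = -Σ p(x,y) log₂ p(x,y)
  p(0,0)=11/101: -0.1089 × log₂(0.1089) = 0.3484
  p(0,1)=6/101: -0.0594 × log₂(0.0594) = 0.2420
  p(0,2)=8/101: -0.0792 × log₂(0.0792) = 0.2898
  p(0,3)=8/101: -0.0792 × log₂(0.0792) = 0.2898
  p(1,0)=2/101: -0.0198 × log₂(0.0198) = 0.1120
  p(1,1)=10/101: -0.0990 × log₂(0.0990) = 0.3303
  p(1,2)=2/101: -0.0198 × log₂(0.0198) = 0.1120
  p(1,3)=5/101: -0.0495 × log₂(0.0495) = 0.2147
  p(2,0)=10/101: -0.0990 × log₂(0.0990) = 0.3303
  p(2,1)=1/101: -0.0099 × log₂(0.0099) = 0.0659
  p(2,2)=11/101: -0.1089 × log₂(0.1089) = 0.3484
  p(2,3)=9/101: -0.0891 × log₂(0.0891) = 0.3108
  p(3,0)=8/101: -0.0792 × log₂(0.0792) = 0.2898
  p(3,1)=7/101: -0.0693 × log₂(0.0693) = 0.2669
  p(3,2)=2/101: -0.0198 × log₂(0.0198) = 0.1120
  p(3,3)=1/101: -0.0099 × log₂(0.0099) = 0.0659
H(X,Y) = 3.7290 bits


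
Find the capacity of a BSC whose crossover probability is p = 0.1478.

For BSC with error probability p:
C = 1 - H(p) where H(p) is binary entropy
H(0.1478) = -0.1478 × log₂(0.1478) - 0.8522 × log₂(0.8522)
H(p) = 0.6043
C = 1 - 0.6043 = 0.3957 bits/use


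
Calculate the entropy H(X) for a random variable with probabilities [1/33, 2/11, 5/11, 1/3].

H(X) = -Σ p(x) log₂ p(x)
  -1/33 × log₂(1/33) = 0.1529
  -2/11 × log₂(2/11) = 0.4472
  -5/11 × log₂(5/11) = 0.5170
  -1/3 × log₂(1/3) = 0.5283
H(X) = 1.6454 bits


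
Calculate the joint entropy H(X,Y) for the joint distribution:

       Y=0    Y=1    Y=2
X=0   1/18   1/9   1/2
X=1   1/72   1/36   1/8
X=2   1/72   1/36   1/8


H(X,Y) = -Σ p(x,y) log₂ p(x,y)
  p(0,0)=1/18: -0.0556 × log₂(0.0556) = 0.2317
  p(0,1)=1/9: -0.1111 × log₂(0.1111) = 0.3522
  p(0,2)=1/2: -0.5000 × log₂(0.5000) = 0.5000
  p(1,0)=1/72: -0.0139 × log₂(0.0139) = 0.0857
  p(1,1)=1/36: -0.0278 × log₂(0.0278) = 0.1436
  p(1,2)=1/8: -0.1250 × log₂(0.1250) = 0.3750
  p(2,0)=1/72: -0.0139 × log₂(0.0139) = 0.0857
  p(2,1)=1/36: -0.0278 × log₂(0.0278) = 0.1436
  p(2,2)=1/8: -0.1250 × log₂(0.1250) = 0.3750
H(X,Y) = 2.2925 bits


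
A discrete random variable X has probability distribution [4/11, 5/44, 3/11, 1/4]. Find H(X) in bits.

H(X) = -Σ p(x) log₂ p(x)
  -4/11 × log₂(4/11) = 0.5307
  -5/44 × log₂(5/44) = 0.3565
  -3/11 × log₂(3/11) = 0.5112
  -1/4 × log₂(1/4) = 0.5000
H(X) = 1.8985 bits


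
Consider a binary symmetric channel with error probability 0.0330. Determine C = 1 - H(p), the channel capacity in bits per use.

For BSC with error probability p:
C = 1 - H(p) where H(p) is binary entropy
H(0.0330) = -0.0330 × log₂(0.0330) - 0.9670 × log₂(0.9670)
H(p) = 0.2092
C = 1 - 0.2092 = 0.7908 bits/use


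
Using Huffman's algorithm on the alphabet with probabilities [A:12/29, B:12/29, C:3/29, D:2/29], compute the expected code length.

Huffman tree construction:
Combine smallest probabilities repeatedly
Resulting codes:
  A: 11 (length 2)
  B: 0 (length 1)
  C: 101 (length 3)
  D: 100 (length 3)
Average length = Σ p(s) × length(s) = 1.7586 bits


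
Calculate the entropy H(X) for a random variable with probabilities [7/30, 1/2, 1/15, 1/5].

H(X) = -Σ p(x) log₂ p(x)
  -7/30 × log₂(7/30) = 0.4899
  -1/2 × log₂(1/2) = 0.5000
  -1/15 × log₂(1/15) = 0.2605
  -1/5 × log₂(1/5) = 0.4644
H(X) = 1.7147 bits


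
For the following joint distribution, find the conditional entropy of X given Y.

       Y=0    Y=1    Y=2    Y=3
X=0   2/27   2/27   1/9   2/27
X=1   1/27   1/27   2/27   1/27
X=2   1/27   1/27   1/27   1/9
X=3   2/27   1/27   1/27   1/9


H(X|Y) = Σ_y p(y) H(X|Y=y)
  p(Y=0) = 2/9, H(X|Y=0) = 1.9183
  p(Y=1) = 5/27, H(X|Y=1) = 1.9219
  p(Y=2) = 7/27, H(X|Y=2) = 1.8424
  p(Y=3) = 1/3, H(X|Y=3) = 1.8911
H(X|Y) = 0.2222×1.9183 + 0.1852×1.9219 + 0.2593×1.8424 + 0.3333×1.8911 = 1.8902 bits


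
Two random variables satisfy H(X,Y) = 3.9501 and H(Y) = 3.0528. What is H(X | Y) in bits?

Chain rule: H(X,Y) = H(X|Y) + H(Y)
H(X|Y) = H(X,Y) - H(Y) = 3.9501 - 3.0528 = 0.8973 bits


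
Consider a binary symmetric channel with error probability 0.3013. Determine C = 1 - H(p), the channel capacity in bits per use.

For BSC with error probability p:
C = 1 - H(p) where H(p) is binary entropy
H(0.3013) = -0.3013 × log₂(0.3013) - 0.6987 × log₂(0.6987)
H(p) = 0.8829
C = 1 - 0.8829 = 0.1171 bits/use


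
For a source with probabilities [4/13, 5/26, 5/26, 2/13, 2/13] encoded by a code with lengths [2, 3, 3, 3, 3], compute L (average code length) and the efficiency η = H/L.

Average length L = Σ p_i × l_i = 2.6923 bits
Entropy H = 2.2689 bits
Efficiency η = H/L × 100% = 84.27%


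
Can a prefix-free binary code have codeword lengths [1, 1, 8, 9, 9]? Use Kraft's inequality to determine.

Kraft inequality: Σ 2^(-l_i) ≤ 1 for prefix-free code
Calculating: 2^(-1) + 2^(-1) + 2^(-8) + 2^(-9) + 2^(-9)
= 0.5 + 0.5 + 0.00390625 + 0.001953125 + 0.001953125
= 1.0078
Since 1.0078 > 1, prefix-free code does not exist


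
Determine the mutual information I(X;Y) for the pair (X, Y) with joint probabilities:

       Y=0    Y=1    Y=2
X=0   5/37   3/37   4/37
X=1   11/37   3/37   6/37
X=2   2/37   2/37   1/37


H(X) = 1.3968, H(Y) = 1.5037, H(X,Y) = 2.8667
I(X;Y) = H(X) + H(Y) - H(X,Y) = 0.0339 bits


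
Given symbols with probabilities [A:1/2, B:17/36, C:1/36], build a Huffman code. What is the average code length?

Huffman tree construction:
Combine smallest probabilities repeatedly
Resulting codes:
  A: 0 (length 1)
  B: 11 (length 2)
  C: 10 (length 2)
Average length = Σ p(s) × length(s) = 1.5000 bits


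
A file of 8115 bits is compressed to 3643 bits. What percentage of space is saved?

Space savings = (1 - Compressed/Original) × 100%
= (1 - 3643/8115) × 100%
= 55.11%


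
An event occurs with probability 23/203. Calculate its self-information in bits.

Information content I(x) = -log₂(p(x))
I = -log₂(23/203) = -log₂(0.1133)
I = 3.1418 bits


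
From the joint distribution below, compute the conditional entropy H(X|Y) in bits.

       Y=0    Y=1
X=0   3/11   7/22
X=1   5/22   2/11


H(X|Y) = Σ_y p(y) H(X|Y=y)
  p(Y=0) = 1/2, H(X|Y=0) = 0.9940
  p(Y=1) = 1/2, H(X|Y=1) = 0.9457
H(X|Y) = 0.5000×0.9940 + 0.5000×0.9457 = 0.9698 bits


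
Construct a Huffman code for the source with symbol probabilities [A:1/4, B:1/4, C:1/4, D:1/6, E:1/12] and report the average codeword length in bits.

Huffman tree construction:
Combine smallest probabilities repeatedly
Resulting codes:
  A: 00 (length 2)
  B: 01 (length 2)
  C: 10 (length 2)
  D: 111 (length 3)
  E: 110 (length 3)
Average length = Σ p(s) × length(s) = 2.2500 bits


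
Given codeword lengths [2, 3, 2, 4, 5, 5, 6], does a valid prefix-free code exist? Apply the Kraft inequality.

Kraft inequality: Σ 2^(-l_i) ≤ 1 for prefix-free code
Calculating: 2^(-2) + 2^(-3) + 2^(-2) + 2^(-4) + 2^(-5) + 2^(-5) + 2^(-6)
= 0.25 + 0.125 + 0.25 + 0.0625 + 0.03125 + 0.03125 + 0.015625
= 0.7656
Since 0.7656 ≤ 1, prefix-free code exists


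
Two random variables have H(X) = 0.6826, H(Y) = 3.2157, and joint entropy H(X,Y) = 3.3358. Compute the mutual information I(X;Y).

I(X;Y) = H(X) + H(Y) - H(X,Y)
I(X;Y) = 0.6826 + 3.2157 - 3.3358 = 0.5625 bits


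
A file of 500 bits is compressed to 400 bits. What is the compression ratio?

Compression ratio = Original / Compressed
= 500 / 400 = 1.25:1


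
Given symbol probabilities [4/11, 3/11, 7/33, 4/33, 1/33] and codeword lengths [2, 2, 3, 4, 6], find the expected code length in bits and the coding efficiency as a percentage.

Average length L = Σ p_i × l_i = 2.5758 bits
Entropy H = 2.0383 bits
Efficiency η = H/L × 100% = 79.13%


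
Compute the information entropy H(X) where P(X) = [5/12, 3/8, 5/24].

H(X) = -Σ p(x) log₂ p(x)
  -5/12 × log₂(5/12) = 0.5263
  -3/8 × log₂(3/8) = 0.5306
  -5/24 × log₂(5/24) = 0.4715
H(X) = 1.5284 bits


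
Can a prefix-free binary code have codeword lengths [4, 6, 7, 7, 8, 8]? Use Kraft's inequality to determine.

Kraft inequality: Σ 2^(-l_i) ≤ 1 for prefix-free code
Calculating: 2^(-4) + 2^(-6) + 2^(-7) + 2^(-7) + 2^(-8) + 2^(-8)
= 0.0625 + 0.015625 + 0.0078125 + 0.0078125 + 0.00390625 + 0.00390625
= 0.1016
Since 0.1016 ≤ 1, prefix-free code exists


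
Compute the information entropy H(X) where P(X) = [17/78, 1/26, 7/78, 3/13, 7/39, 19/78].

H(X) = -Σ p(x) log₂ p(x)
  -17/78 × log₂(17/78) = 0.4790
  -1/26 × log₂(1/26) = 0.1808
  -7/78 × log₂(7/78) = 0.3121
  -3/13 × log₂(3/13) = 0.4882
  -7/39 × log₂(7/39) = 0.4448
  -19/78 × log₂(19/78) = 0.4963
H(X) = 2.4012 bits


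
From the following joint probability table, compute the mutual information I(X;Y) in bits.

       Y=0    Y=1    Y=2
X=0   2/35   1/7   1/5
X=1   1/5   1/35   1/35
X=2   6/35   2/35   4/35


H(X) = 1.5621, H(Y) = 1.5401, H(X,Y) = 2.8886
I(X;Y) = H(X) + H(Y) - H(X,Y) = 0.2135 bits


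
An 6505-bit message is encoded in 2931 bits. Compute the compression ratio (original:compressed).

Compression ratio = Original / Compressed
= 6505 / 2931 = 2.22:1


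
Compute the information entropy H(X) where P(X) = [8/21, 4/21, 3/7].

H(X) = -Σ p(x) log₂ p(x)
  -8/21 × log₂(8/21) = 0.5304
  -4/21 × log₂(4/21) = 0.4557
  -3/7 × log₂(3/7) = 0.5239
H(X) = 1.5100 bits


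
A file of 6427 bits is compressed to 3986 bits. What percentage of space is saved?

Space savings = (1 - Compressed/Original) × 100%
= (1 - 3986/6427) × 100%
= 37.98%


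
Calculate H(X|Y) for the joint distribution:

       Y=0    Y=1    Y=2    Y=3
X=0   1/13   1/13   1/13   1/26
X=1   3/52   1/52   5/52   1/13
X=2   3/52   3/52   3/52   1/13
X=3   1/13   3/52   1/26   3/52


H(X|Y) = Σ_y p(y) H(X|Y=y)
  p(Y=0) = 7/26, H(X|Y=0) = 1.9852
  p(Y=1) = 11/52, H(X|Y=1) = 1.8676
  p(Y=2) = 7/26, H(X|Y=2) = 1.9242
  p(Y=3) = 1/4, H(X|Y=3) = 1.9501
H(X|Y) = 0.2692×1.9852 + 0.2115×1.8676 + 0.2692×1.9242 + 0.2500×1.9501 = 1.9351 bits


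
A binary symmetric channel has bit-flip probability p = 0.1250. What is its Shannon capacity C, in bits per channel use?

For BSC with error probability p:
C = 1 - H(p) where H(p) is binary entropy
H(0.1250) = -0.1250 × log₂(0.1250) - 0.8750 × log₂(0.8750)
H(p) = 0.5436
C = 1 - 0.5436 = 0.4564 bits/use


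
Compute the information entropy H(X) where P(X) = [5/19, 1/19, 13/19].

H(X) = -Σ p(x) log₂ p(x)
  -5/19 × log₂(5/19) = 0.5068
  -1/19 × log₂(1/19) = 0.2236
  -13/19 × log₂(13/19) = 0.3746
H(X) = 1.1050 bits


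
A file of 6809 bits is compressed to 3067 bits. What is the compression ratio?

Compression ratio = Original / Compressed
= 6809 / 3067 = 2.22:1


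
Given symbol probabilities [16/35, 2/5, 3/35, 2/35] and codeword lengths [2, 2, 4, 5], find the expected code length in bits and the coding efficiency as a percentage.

Average length L = Σ p_i × l_i = 2.3429 bits
Entropy H = 1.5848 bits
Efficiency η = H/L × 100% = 67.64%


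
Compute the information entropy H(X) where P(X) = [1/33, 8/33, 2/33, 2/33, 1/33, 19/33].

H(X) = -Σ p(x) log₂ p(x)
  -1/33 × log₂(1/33) = 0.1529
  -8/33 × log₂(8/33) = 0.4956
  -2/33 × log₂(2/33) = 0.2451
  -2/33 × log₂(2/33) = 0.2451
  -1/33 × log₂(1/33) = 0.1529
  -19/33 × log₂(19/33) = 0.4586
H(X) = 1.7501 bits


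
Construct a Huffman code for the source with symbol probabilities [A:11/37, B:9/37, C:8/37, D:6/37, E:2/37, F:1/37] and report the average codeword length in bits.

Huffman tree construction:
Combine smallest probabilities repeatedly
Resulting codes:
  A: 11 (length 2)
  B: 01 (length 2)
  C: 00 (length 2)
  D: 101 (length 3)
  E: 1001 (length 4)
  F: 1000 (length 4)
Average length = Σ p(s) × length(s) = 2.3243 bits


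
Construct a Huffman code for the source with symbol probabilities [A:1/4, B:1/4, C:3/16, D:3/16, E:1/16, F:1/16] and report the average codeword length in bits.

Huffman tree construction:
Combine smallest probabilities repeatedly
Resulting codes:
  A: 01 (length 2)
  B: 10 (length 2)
  C: 111 (length 3)
  D: 00 (length 2)
  E: 1100 (length 4)
  F: 1101 (length 4)
Average length = Σ p(s) × length(s) = 2.4375 bits


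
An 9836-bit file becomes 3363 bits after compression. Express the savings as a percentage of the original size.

Space savings = (1 - Compressed/Original) × 100%
= (1 - 3363/9836) × 100%
= 65.81%


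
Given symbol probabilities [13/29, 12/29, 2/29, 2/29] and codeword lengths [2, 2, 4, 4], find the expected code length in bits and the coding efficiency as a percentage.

Average length L = Σ p_i × l_i = 2.2759 bits
Entropy H = 1.5778 bits
Efficiency η = H/L × 100% = 69.33%


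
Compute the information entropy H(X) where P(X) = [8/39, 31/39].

H(X) = -Σ p(x) log₂ p(x)
  -8/39 × log₂(8/39) = 0.4688
  -31/39 × log₂(31/39) = 0.2633
H(X) = 0.7321 bits


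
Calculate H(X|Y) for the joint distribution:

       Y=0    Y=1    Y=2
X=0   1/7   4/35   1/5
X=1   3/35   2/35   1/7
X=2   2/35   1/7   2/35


H(X|Y) = Σ_y p(y) H(X|Y=y)
  p(Y=0) = 2/7, H(X|Y=0) = 1.4855
  p(Y=1) = 11/35, H(X|Y=1) = 1.4949
  p(Y=2) = 2/5, H(X|Y=2) = 1.4316
H(X|Y) = 0.2857×1.4855 + 0.3143×1.4949 + 0.4000×1.4316 = 1.4669 bits


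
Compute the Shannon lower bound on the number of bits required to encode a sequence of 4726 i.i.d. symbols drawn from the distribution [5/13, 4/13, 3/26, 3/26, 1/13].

Entropy H = 2.0570 bits/symbol
Minimum bits = H × n = 2.0570 × 4726
= 9721.45 bits


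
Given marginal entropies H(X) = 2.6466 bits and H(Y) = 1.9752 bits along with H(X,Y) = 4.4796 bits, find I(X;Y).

I(X;Y) = H(X) + H(Y) - H(X,Y)
I(X;Y) = 2.6466 + 1.9752 - 4.4796 = 0.1422 bits


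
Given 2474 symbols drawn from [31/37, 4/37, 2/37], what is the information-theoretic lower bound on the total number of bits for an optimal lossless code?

Entropy H = 0.7884 bits/symbol
Minimum bits = H × n = 0.7884 × 2474
= 1950.43 bits


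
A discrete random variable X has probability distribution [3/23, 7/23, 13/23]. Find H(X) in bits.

H(X) = -Σ p(x) log₂ p(x)
  -3/23 × log₂(3/23) = 0.3833
  -7/23 × log₂(7/23) = 0.5223
  -13/23 × log₂(13/23) = 0.4652
H(X) = 1.3709 bits


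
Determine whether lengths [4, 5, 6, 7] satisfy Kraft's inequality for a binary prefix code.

Kraft inequality: Σ 2^(-l_i) ≤ 1 for prefix-free code
Calculating: 2^(-4) + 2^(-5) + 2^(-6) + 2^(-7)
= 0.0625 + 0.03125 + 0.015625 + 0.0078125
= 0.1172
Since 0.1172 ≤ 1, prefix-free code exists


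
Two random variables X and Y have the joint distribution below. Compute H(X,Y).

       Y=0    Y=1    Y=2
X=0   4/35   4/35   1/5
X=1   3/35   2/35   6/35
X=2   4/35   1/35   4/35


H(X,Y) = -Σ p(x,y) log₂ p(x,y)
  p(0,0)=4/35: -0.1143 × log₂(0.1143) = 0.3576
  p(0,1)=4/35: -0.1143 × log₂(0.1143) = 0.3576
  p(0,2)=1/5: -0.2000 × log₂(0.2000) = 0.4644
  p(1,0)=3/35: -0.0857 × log₂(0.0857) = 0.3038
  p(1,1)=2/35: -0.0571 × log₂(0.0571) = 0.2360
  p(1,2)=6/35: -0.1714 × log₂(0.1714) = 0.4362
  p(2,0)=4/35: -0.1143 × log₂(0.1143) = 0.3576
  p(2,1)=1/35: -0.0286 × log₂(0.0286) = 0.1466
  p(2,2)=4/35: -0.1143 × log₂(0.1143) = 0.3576
H(X,Y) = 3.0174 bits


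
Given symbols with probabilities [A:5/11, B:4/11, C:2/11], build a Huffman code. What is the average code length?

Huffman tree construction:
Combine smallest probabilities repeatedly
Resulting codes:
  A: 0 (length 1)
  B: 11 (length 2)
  C: 10 (length 2)
Average length = Σ p(s) × length(s) = 1.5455 bits


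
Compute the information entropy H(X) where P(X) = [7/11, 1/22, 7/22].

H(X) = -Σ p(x) log₂ p(x)
  -7/11 × log₂(7/11) = 0.4150
  -1/22 × log₂(1/22) = 0.2027
  -7/22 × log₂(7/22) = 0.5257
H(X) = 1.1433 bits


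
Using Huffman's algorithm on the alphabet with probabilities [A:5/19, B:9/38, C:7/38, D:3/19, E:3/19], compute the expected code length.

Huffman tree construction:
Combine smallest probabilities repeatedly
Resulting codes:
  A: 10 (length 2)
  B: 01 (length 2)
  C: 00 (length 2)
  D: 110 (length 3)
  E: 111 (length 3)
Average length = Σ p(s) × length(s) = 2.3158 bits


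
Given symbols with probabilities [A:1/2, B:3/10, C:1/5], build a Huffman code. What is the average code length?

Huffman tree construction:
Combine smallest probabilities repeatedly
Resulting codes:
  A: 0 (length 1)
  B: 11 (length 2)
  C: 10 (length 2)
Average length = Σ p(s) × length(s) = 1.5000 bits


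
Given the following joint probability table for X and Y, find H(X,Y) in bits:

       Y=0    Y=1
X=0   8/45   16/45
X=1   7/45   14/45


H(X,Y) = -Σ p(x,y) log₂ p(x,y)
  p(0,0)=8/45: -0.1778 × log₂(0.1778) = 0.4430
  p(0,1)=16/45: -0.3556 × log₂(0.3556) = 0.5304
  p(1,0)=7/45: -0.1556 × log₂(0.1556) = 0.4176
  p(1,1)=14/45: -0.3111 × log₂(0.3111) = 0.5241
H(X,Y) = 1.9151 bits


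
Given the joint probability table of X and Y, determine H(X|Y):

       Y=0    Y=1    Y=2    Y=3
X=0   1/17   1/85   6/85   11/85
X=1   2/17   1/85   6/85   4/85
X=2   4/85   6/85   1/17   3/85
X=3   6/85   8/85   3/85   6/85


H(X|Y) = Σ_y p(y) H(X|Y=y)
  p(Y=0) = 5/17, H(X|Y=0) = 1.9103
  p(Y=1) = 16/85, H(X|Y=1) = 1.5306
  p(Y=2) = 4/17, H(X|Y=2) = 1.9527
  p(Y=3) = 24/85, H(X|Y=3) = 1.8217
H(X|Y) = 0.2941×1.9103 + 0.1882×1.5306 + 0.2353×1.9527 + 0.2824×1.8217 = 1.8238 bits


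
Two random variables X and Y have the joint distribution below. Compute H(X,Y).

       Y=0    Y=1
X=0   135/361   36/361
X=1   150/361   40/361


H(X,Y) = -Σ p(x,y) log₂ p(x,y)
  p(0,0)=135/361: -0.3740 × log₂(0.3740) = 0.5307
  p(0,1)=36/361: -0.0997 × log₂(0.0997) = 0.3317
  p(1,0)=150/361: -0.4155 × log₂(0.4155) = 0.5265
  p(1,1)=40/361: -0.1108 × log₂(0.1108) = 0.3517
H(X,Y) = 1.7405 bits


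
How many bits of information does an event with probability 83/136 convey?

Information content I(x) = -log₂(p(x))
I = -log₂(83/136) = -log₂(0.6103)
I = 0.7124 bits


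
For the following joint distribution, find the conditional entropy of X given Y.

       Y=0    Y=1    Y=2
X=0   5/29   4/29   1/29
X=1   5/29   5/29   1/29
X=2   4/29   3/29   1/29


H(X|Y) = Σ_y p(y) H(X|Y=y)
  p(Y=0) = 14/29, H(X|Y=0) = 1.5774
  p(Y=1) = 12/29, H(X|Y=1) = 1.5546
  p(Y=2) = 3/29, H(X|Y=2) = 1.5850
H(X|Y) = 0.4828×1.5774 + 0.4138×1.5546 + 0.1034×1.5850 = 1.5687 bits


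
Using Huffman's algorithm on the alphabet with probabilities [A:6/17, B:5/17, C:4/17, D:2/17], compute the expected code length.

Huffman tree construction:
Combine smallest probabilities repeatedly
Resulting codes:
  A: 11 (length 2)
  B: 10 (length 2)
  C: 01 (length 2)
  D: 00 (length 2)
Average length = Σ p(s) × length(s) = 2.0000 bits


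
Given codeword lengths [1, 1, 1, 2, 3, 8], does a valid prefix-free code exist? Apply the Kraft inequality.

Kraft inequality: Σ 2^(-l_i) ≤ 1 for prefix-free code
Calculating: 2^(-1) + 2^(-1) + 2^(-1) + 2^(-2) + 2^(-3) + 2^(-8)
= 0.5 + 0.5 + 0.5 + 0.25 + 0.125 + 0.00390625
= 1.8789
Since 1.8789 > 1, prefix-free code does not exist


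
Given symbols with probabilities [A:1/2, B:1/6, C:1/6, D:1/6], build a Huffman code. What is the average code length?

Huffman tree construction:
Combine smallest probabilities repeatedly
Resulting codes:
  A: 0 (length 1)
  B: 110 (length 3)
  C: 111 (length 3)
  D: 10 (length 2)
Average length = Σ p(s) × length(s) = 1.8333 bits


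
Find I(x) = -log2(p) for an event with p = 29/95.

Information content I(x) = -log₂(p(x))
I = -log₂(29/95) = -log₂(0.3053)
I = 1.7119 bits


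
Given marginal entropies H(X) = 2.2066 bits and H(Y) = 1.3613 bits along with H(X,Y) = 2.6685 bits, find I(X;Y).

I(X;Y) = H(X) + H(Y) - H(X,Y)
I(X;Y) = 2.2066 + 1.3613 - 2.6685 = 0.8994 bits


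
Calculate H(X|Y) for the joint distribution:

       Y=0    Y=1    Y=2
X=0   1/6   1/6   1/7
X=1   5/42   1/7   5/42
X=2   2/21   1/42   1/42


H(X|Y) = Σ_y p(y) H(X|Y=y)
  p(Y=0) = 8/21, H(X|Y=0) = 1.5462
  p(Y=1) = 1/3, H(X|Y=1) = 1.2958
  p(Y=2) = 2/7, H(X|Y=2) = 1.3250
H(X|Y) = 0.3810×1.5462 + 0.3333×1.2958 + 0.2857×1.3250 = 1.3995 bits


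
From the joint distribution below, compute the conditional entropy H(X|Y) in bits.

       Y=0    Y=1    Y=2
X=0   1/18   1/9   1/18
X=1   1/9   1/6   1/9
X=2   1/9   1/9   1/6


H(X|Y) = Σ_y p(y) H(X|Y=y)
  p(Y=0) = 5/18, H(X|Y=0) = 1.5219
  p(Y=1) = 7/18, H(X|Y=1) = 1.5567
  p(Y=2) = 1/3, H(X|Y=2) = 1.4591
H(X|Y) = 0.2778×1.5219 + 0.3889×1.5567 + 0.3333×1.4591 = 1.5145 bits


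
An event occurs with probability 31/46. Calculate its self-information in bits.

Information content I(x) = -log₂(p(x))
I = -log₂(31/46) = -log₂(0.6739)
I = 0.5694 bits


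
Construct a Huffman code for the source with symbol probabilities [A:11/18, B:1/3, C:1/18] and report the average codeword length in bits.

Huffman tree construction:
Combine smallest probabilities repeatedly
Resulting codes:
  A: 1 (length 1)
  B: 01 (length 2)
  C: 00 (length 2)
Average length = Σ p(s) × length(s) = 1.3889 bits


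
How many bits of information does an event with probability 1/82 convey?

Information content I(x) = -log₂(p(x))
I = -log₂(1/82) = -log₂(0.0122)
I = 6.3576 bits


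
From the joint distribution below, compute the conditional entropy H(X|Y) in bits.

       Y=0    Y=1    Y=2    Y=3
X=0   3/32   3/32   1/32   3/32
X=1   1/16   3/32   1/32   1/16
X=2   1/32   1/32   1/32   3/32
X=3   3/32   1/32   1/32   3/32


H(X|Y) = Σ_y p(y) H(X|Y=y)
  p(Y=0) = 9/32, H(X|Y=0) = 1.8911
  p(Y=1) = 1/4, H(X|Y=1) = 1.8113
  p(Y=2) = 1/8, H(X|Y=2) = 2.0000
  p(Y=3) = 11/32, H(X|Y=3) = 1.9808
H(X|Y) = 0.2812×1.8911 + 0.2500×1.8113 + 0.1250×2.0000 + 0.3438×1.9808 = 1.9156 bits


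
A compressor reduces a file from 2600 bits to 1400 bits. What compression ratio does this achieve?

Compression ratio = Original / Compressed
= 2600 / 1400 = 1.86:1


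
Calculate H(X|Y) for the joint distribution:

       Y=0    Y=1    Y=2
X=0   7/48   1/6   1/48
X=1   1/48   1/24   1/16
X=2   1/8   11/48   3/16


H(X|Y) = Σ_y p(y) H(X|Y=y)
  p(Y=0) = 7/24, H(X|Y=0) = 1.2958
  p(Y=1) = 7/16, H(X|Y=1) = 1.3421
  p(Y=2) = 13/48, H(X|Y=2) = 1.1401
H(X|Y) = 0.2917×1.2958 + 0.4375×1.3421 + 0.2708×1.1401 = 1.2739 bits


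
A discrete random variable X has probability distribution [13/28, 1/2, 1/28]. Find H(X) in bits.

H(X) = -Σ p(x) log₂ p(x)
  -13/28 × log₂(13/28) = 0.5139
  -1/2 × log₂(1/2) = 0.5000
  -1/28 × log₂(1/28) = 0.1717
H(X) = 1.1856 bits


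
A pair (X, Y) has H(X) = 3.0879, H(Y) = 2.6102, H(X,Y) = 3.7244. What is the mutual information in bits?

I(X;Y) = H(X) + H(Y) - H(X,Y)
I(X;Y) = 3.0879 + 2.6102 - 3.7244 = 1.9737 bits


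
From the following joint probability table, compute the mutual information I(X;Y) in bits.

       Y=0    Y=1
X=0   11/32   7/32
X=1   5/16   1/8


H(X) = 0.9887, H(Y) = 0.9284, H(X,Y) = 1.9086
I(X;Y) = H(X) + H(Y) - H(X,Y) = 0.0085 bits


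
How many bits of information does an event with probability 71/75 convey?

Information content I(x) = -log₂(p(x))
I = -log₂(71/75) = -log₂(0.9467)
I = 0.0791 bits


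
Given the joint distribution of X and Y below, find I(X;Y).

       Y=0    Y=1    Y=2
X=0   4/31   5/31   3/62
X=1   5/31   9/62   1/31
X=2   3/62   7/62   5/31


H(X) = 1.5846, H(Y) = 1.5501, H(X,Y) = 2.9970
I(X;Y) = H(X) + H(Y) - H(X,Y) = 0.1377 bits


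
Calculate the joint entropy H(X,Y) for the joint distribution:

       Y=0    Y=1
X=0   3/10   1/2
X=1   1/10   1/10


H(X,Y) = -Σ p(x,y) log₂ p(x,y)
  p(0,0)=3/10: -0.3000 × log₂(0.3000) = 0.5211
  p(0,1)=1/2: -0.5000 × log₂(0.5000) = 0.5000
  p(1,0)=1/10: -0.1000 × log₂(0.1000) = 0.3322
  p(1,1)=1/10: -0.1000 × log₂(0.1000) = 0.3322
H(X,Y) = 1.6855 bits


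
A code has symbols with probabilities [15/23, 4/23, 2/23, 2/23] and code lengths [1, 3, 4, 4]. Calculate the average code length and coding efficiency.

Average length L = Σ p_i × l_i = 1.8696 bits
Entropy H = 1.4539 bits
Efficiency η = H/L × 100% = 77.76%


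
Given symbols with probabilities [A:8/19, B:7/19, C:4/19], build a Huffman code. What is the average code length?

Huffman tree construction:
Combine smallest probabilities repeatedly
Resulting codes:
  A: 0 (length 1)
  B: 11 (length 2)
  C: 10 (length 2)
Average length = Σ p(s) × length(s) = 1.5789 bits


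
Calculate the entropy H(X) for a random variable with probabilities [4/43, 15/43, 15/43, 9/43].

H(X) = -Σ p(x) log₂ p(x)
  -4/43 × log₂(4/43) = 0.3187
  -15/43 × log₂(15/43) = 0.5300
  -15/43 × log₂(15/43) = 0.5300
  -9/43 × log₂(9/43) = 0.4723
H(X) = 1.8510 bits


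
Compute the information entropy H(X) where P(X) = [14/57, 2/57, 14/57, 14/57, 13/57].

H(X) = -Σ p(x) log₂ p(x)
  -14/57 × log₂(14/57) = 0.4975
  -2/57 × log₂(2/57) = 0.1696
  -14/57 × log₂(14/57) = 0.4975
  -14/57 × log₂(14/57) = 0.4975
  -13/57 × log₂(13/57) = 0.4863
H(X) = 2.1484 bits


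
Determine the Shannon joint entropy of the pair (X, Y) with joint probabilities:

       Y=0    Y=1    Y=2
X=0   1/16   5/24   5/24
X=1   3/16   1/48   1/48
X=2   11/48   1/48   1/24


H(X,Y) = -Σ p(x,y) log₂ p(x,y)
  p(0,0)=1/16: -0.0625 × log₂(0.0625) = 0.2500
  p(0,1)=5/24: -0.2083 × log₂(0.2083) = 0.4715
  p(0,2)=5/24: -0.2083 × log₂(0.2083) = 0.4715
  p(1,0)=3/16: -0.1875 × log₂(0.1875) = 0.4528
  p(1,1)=1/48: -0.0208 × log₂(0.0208) = 0.1164
  p(1,2)=1/48: -0.0208 × log₂(0.0208) = 0.1164
  p(2,0)=11/48: -0.2292 × log₂(0.2292) = 0.4871
  p(2,1)=1/48: -0.0208 × log₂(0.0208) = 0.1164
  p(2,2)=1/24: -0.0417 × log₂(0.0417) = 0.1910
H(X,Y) = 2.6730 bits


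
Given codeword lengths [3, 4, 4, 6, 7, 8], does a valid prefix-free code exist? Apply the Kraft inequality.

Kraft inequality: Σ 2^(-l_i) ≤ 1 for prefix-free code
Calculating: 2^(-3) + 2^(-4) + 2^(-4) + 2^(-6) + 2^(-7) + 2^(-8)
= 0.125 + 0.0625 + 0.0625 + 0.015625 + 0.0078125 + 0.00390625
= 0.2773
Since 0.2773 ≤ 1, prefix-free code exists


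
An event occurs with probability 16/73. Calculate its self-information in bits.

Information content I(x) = -log₂(p(x))
I = -log₂(16/73) = -log₂(0.2192)
I = 2.1898 bits


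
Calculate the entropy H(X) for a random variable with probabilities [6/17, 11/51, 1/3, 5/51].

H(X) = -Σ p(x) log₂ p(x)
  -6/17 × log₂(6/17) = 0.5303
  -11/51 × log₂(11/51) = 0.4773
  -1/3 × log₂(1/3) = 0.5283
  -5/51 × log₂(5/51) = 0.3285
H(X) = 1.8644 bits


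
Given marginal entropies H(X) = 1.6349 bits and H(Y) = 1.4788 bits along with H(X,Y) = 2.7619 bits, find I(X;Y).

I(X;Y) = H(X) + H(Y) - H(X,Y)
I(X;Y) = 1.6349 + 1.4788 - 2.7619 = 0.3518 bits


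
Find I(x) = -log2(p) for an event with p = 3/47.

Information content I(x) = -log₂(p(x))
I = -log₂(3/47) = -log₂(0.0638)
I = 3.9696 bits


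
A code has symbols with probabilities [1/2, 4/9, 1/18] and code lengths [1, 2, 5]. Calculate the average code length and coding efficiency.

Average length L = Σ p_i × l_i = 1.6667 bits
Entropy H = 1.2516 bits
Efficiency η = H/L × 100% = 75.10%


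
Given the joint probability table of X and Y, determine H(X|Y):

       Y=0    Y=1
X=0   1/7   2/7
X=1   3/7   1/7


H(X|Y) = Σ_y p(y) H(X|Y=y)
  p(Y=0) = 4/7, H(X|Y=0) = 0.8113
  p(Y=1) = 3/7, H(X|Y=1) = 0.9183
H(X|Y) = 0.5714×0.8113 + 0.4286×0.9183 = 0.8571 bits


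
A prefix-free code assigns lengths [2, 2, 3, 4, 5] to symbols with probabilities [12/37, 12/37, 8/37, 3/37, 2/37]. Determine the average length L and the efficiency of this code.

Average length L = Σ p_i × l_i = 2.5405 bits
Entropy H = 2.0529 bits
Efficiency η = H/L × 100% = 80.80%


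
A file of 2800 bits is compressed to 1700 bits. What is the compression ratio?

Compression ratio = Original / Compressed
= 2800 / 1700 = 1.65:1


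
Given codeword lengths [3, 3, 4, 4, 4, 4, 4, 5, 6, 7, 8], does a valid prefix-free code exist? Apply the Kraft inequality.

Kraft inequality: Σ 2^(-l_i) ≤ 1 for prefix-free code
Calculating: 2^(-3) + 2^(-3) + 2^(-4) + 2^(-4) + 2^(-4) + 2^(-4) + 2^(-4) + 2^(-5) + 2^(-6) + 2^(-7) + 2^(-8)
= 0.125 + 0.125 + 0.0625 + 0.0625 + 0.0625 + 0.0625 + 0.0625 + 0.03125 + 0.015625 + 0.0078125 + 0.00390625
= 0.6211
Since 0.6211 ≤ 1, prefix-free code exists


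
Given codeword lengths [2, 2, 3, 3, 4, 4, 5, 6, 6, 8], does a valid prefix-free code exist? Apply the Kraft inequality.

Kraft inequality: Σ 2^(-l_i) ≤ 1 for prefix-free code
Calculating: 2^(-2) + 2^(-2) + 2^(-3) + 2^(-3) + 2^(-4) + 2^(-4) + 2^(-5) + 2^(-6) + 2^(-6) + 2^(-8)
= 0.25 + 0.25 + 0.125 + 0.125 + 0.0625 + 0.0625 + 0.03125 + 0.015625 + 0.015625 + 0.00390625
= 0.9414
Since 0.9414 ≤ 1, prefix-free code exists


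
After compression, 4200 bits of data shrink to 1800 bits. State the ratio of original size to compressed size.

Compression ratio = Original / Compressed
= 4200 / 1800 = 2.33:1


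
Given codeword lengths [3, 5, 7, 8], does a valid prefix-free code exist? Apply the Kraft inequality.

Kraft inequality: Σ 2^(-l_i) ≤ 1 for prefix-free code
Calculating: 2^(-3) + 2^(-5) + 2^(-7) + 2^(-8)
= 0.125 + 0.03125 + 0.0078125 + 0.00390625
= 0.1680
Since 0.1680 ≤ 1, prefix-free code exists


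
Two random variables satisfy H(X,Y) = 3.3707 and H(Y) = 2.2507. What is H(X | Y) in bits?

Chain rule: H(X,Y) = H(X|Y) + H(Y)
H(X|Y) = H(X,Y) - H(Y) = 3.3707 - 2.2507 = 1.12 bits


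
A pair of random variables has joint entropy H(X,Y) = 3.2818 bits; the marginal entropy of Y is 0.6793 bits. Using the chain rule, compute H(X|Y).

Chain rule: H(X,Y) = H(X|Y) + H(Y)
H(X|Y) = H(X,Y) - H(Y) = 3.2818 - 0.6793 = 2.6025 bits


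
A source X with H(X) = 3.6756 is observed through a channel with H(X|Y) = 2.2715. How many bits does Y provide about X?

I(X;Y) = H(X) - H(X|Y)
I(X;Y) = 3.6756 - 2.2715 = 1.4041 bits


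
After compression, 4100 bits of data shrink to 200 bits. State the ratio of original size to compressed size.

Compression ratio = Original / Compressed
= 4100 / 200 = 20.50:1


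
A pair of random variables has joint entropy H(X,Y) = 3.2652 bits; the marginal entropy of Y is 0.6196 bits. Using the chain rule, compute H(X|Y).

Chain rule: H(X,Y) = H(X|Y) + H(Y)
H(X|Y) = H(X,Y) - H(Y) = 3.2652 - 0.6196 = 2.6456 bits


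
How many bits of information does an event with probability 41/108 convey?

Information content I(x) = -log₂(p(x))
I = -log₂(41/108) = -log₂(0.3796)
I = 1.3973 bits


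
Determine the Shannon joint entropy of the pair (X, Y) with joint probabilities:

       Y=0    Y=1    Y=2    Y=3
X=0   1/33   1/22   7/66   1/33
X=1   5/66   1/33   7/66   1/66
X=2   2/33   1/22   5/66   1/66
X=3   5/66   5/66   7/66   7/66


H(X,Y) = -Σ p(x,y) log₂ p(x,y)
  p(0,0)=1/33: -0.0303 × log₂(0.0303) = 0.1529
  p(0,1)=1/22: -0.0455 × log₂(0.0455) = 0.2027
  p(0,2)=7/66: -0.1061 × log₂(0.1061) = 0.3433
  p(0,3)=1/33: -0.0303 × log₂(0.0303) = 0.1529
  p(1,0)=5/66: -0.0758 × log₂(0.0758) = 0.2820
  p(1,1)=1/33: -0.0303 × log₂(0.0303) = 0.1529
  p(1,2)=7/66: -0.1061 × log₂(0.1061) = 0.3433
  p(1,3)=1/66: -0.0152 × log₂(0.0152) = 0.0916
  p(2,0)=2/33: -0.0606 × log₂(0.0606) = 0.2451
  p(2,1)=1/22: -0.0455 × log₂(0.0455) = 0.2027
  p(2,2)=5/66: -0.0758 × log₂(0.0758) = 0.2820
  p(2,3)=1/66: -0.0152 × log₂(0.0152) = 0.0916
  p(3,0)=5/66: -0.0758 × log₂(0.0758) = 0.2820
  p(3,1)=5/66: -0.0758 × log₂(0.0758) = 0.2820
  p(3,2)=7/66: -0.1061 × log₂(0.1061) = 0.3433
  p(3,3)=7/66: -0.1061 × log₂(0.1061) = 0.3433
H(X,Y) = 3.7936 bits


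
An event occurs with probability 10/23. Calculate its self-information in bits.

Information content I(x) = -log₂(p(x))
I = -log₂(10/23) = -log₂(0.4348)
I = 1.2016 bits


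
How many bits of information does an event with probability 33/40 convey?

Information content I(x) = -log₂(p(x))
I = -log₂(33/40) = -log₂(0.8250)
I = 0.2775 bits


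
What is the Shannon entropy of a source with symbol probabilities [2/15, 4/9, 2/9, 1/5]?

H(X) = -Σ p(x) log₂ p(x)
  -2/15 × log₂(2/15) = 0.3876
  -4/9 × log₂(4/9) = 0.5200
  -2/9 × log₂(2/9) = 0.4822
  -1/5 × log₂(1/5) = 0.4644
H(X) = 1.8541 bits


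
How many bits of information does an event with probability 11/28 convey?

Information content I(x) = -log₂(p(x))
I = -log₂(11/28) = -log₂(0.3929)
I = 1.3479 bits


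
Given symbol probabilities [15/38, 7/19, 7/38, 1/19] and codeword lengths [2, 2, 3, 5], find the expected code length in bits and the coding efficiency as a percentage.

Average length L = Σ p_i × l_i = 2.3421 bits
Entropy H = 1.7332 bits
Efficiency η = H/L × 100% = 74.00%


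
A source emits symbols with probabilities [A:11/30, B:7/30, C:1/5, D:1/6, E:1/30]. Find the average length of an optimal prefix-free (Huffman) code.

Huffman tree construction:
Combine smallest probabilities repeatedly
Resulting codes:
  A: 11 (length 2)
  B: 10 (length 2)
  C: 00 (length 2)
  D: 011 (length 3)
  E: 010 (length 3)
Average length = Σ p(s) × length(s) = 2.2000 bits


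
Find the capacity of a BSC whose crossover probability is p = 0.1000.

For BSC with error probability p:
C = 1 - H(p) where H(p) is binary entropy
H(0.1000) = -0.1000 × log₂(0.1000) - 0.9000 × log₂(0.9000)
H(p) = 0.4690
C = 1 - 0.4690 = 0.5310 bits/use


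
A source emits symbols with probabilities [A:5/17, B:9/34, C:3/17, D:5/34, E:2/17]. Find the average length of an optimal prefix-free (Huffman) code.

Huffman tree construction:
Combine smallest probabilities repeatedly
Resulting codes:
  A: 11 (length 2)
  B: 01 (length 2)
  C: 00 (length 2)
  D: 101 (length 3)
  E: 100 (length 3)
Average length = Σ p(s) × length(s) = 2.2647 bits


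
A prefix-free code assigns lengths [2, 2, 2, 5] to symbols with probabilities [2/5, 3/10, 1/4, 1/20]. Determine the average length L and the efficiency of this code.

Average length L = Σ p_i × l_i = 2.1500 bits
Entropy H = 1.7660 bits
Efficiency η = H/L × 100% = 82.14%
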